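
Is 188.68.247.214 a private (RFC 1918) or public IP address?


RFC 1918 private ranges:
  10.0.0.0/8 (10.0.0.0 - 10.255.255.255)
  172.16.0.0/12 (172.16.0.0 - 172.31.255.255)
  192.168.0.0/16 (192.168.0.0 - 192.168.255.255)
Public (not in any RFC 1918 range)


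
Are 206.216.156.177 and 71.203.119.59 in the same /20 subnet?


Mask: 255.255.240.0
206.216.156.177 AND mask = 206.216.144.0
71.203.119.59 AND mask = 71.203.112.0
No, different subnets (206.216.144.0 vs 71.203.112.0)


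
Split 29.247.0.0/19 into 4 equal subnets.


New prefix = 19 + 2 = 21
Each subnet has 2048 addresses
  29.247.0.0/21
  29.247.8.0/21
  29.247.16.0/21
  29.247.24.0/21
Subnets: 29.247.0.0/21, 29.247.8.0/21, 29.247.16.0/21, 29.247.24.0/21


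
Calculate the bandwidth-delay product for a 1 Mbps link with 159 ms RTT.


BDP = bandwidth * RTT
= 1 Mbps * 159 ms
= 1 * 1e6 * 159 / 1000 bits
= 159000 bits
= 19875 bytes
= 19.4092 KB
BDP = 159000 bits (19875 bytes)


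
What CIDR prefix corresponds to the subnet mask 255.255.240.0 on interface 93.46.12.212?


Binary: 11111111.11111111.11110000.00000000
Count leading 1s
Prefix: /20


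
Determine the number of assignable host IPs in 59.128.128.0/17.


Host bits = 32 - 17 = 15
Total addresses = 2^15 = 32768
Usable = total - 2 (network and broadcast)
Usable hosts: 32766


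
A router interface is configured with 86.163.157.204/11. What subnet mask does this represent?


/11 means 11 network bits, 21 host bits
Binary: 11111111111000000000000000000000
Mask: 255.224.0.0


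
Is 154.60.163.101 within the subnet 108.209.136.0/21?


Subnet network: 108.209.136.0
Test IP AND mask: 154.60.160.0
No, 154.60.163.101 is not in 108.209.136.0/21


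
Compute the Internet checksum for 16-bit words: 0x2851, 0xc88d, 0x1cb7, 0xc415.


Sum all words (with carry folding):
+ 0x2851 = 0x2851
+ 0xc88d = 0xf0de
+ 0x1cb7 = 0x0d96
+ 0xc415 = 0xd1ab
One's complement: ~0xd1ab
Checksum = 0x2e54


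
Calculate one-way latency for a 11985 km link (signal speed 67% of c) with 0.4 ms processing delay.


Speed = 0.67 * 3e5 km/s = 201000 km/s
Propagation delay = 11985 / 201000 = 0.0596 s = 59.6269 ms
Processing delay = 0.4 ms
Total one-way latency = 60.0269 ms


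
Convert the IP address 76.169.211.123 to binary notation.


76 = 01001100
169 = 10101001
211 = 11010011
123 = 01111011
Binary: 01001100.10101001.11010011.01111011


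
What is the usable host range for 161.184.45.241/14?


Network: 161.184.0.0
Broadcast: 161.187.255.255
First usable = network + 1
Last usable = broadcast - 1
Range: 161.184.0.1 to 161.187.255.254


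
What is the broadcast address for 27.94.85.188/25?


Network: 27.94.85.128/25
Host bits = 7
Set all host bits to 1:
Broadcast: 27.94.85.255


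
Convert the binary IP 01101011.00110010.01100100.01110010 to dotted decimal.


01101011 = 107
00110010 = 50
01100100 = 100
01110010 = 114
IP: 107.50.100.114


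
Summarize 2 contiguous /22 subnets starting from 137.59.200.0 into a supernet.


Original prefix: /22
Number of subnets: 2 = 2^1
New prefix = 22 - 1 = 21
Supernet: 137.59.200.0/21


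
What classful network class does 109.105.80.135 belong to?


First octet: 109
Binary: 01101101
0xxxxxxx -> Class A (1-126)
Class A, default mask 255.0.0.0 (/8)


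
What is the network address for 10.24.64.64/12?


IP:   00001010.00011000.01000000.01000000
Mask: 11111111.11110000.00000000.00000000
AND operation:
Net:  00001010.00010000.00000000.00000000
Network: 10.16.0.0/12


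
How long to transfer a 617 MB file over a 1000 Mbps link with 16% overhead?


Effective throughput = 1000 * (1 - 16/100) = 840 Mbps
File size in Mb = 617 * 8 = 4936 Mb
Time = 4936 / 840
Time = 5.8762 seconds


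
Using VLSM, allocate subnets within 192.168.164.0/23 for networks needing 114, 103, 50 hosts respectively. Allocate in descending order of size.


114 hosts -> /25 (126 usable): 192.168.164.0/25
103 hosts -> /25 (126 usable): 192.168.164.128/25
50 hosts -> /26 (62 usable): 192.168.165.0/26
Allocation: 192.168.164.0/25 (114 hosts, 126 usable); 192.168.164.128/25 (103 hosts, 126 usable); 192.168.165.0/26 (50 hosts, 62 usable)


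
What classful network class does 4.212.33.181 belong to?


First octet: 4
Binary: 00000100
0xxxxxxx -> Class A (1-126)
Class A, default mask 255.0.0.0 (/8)


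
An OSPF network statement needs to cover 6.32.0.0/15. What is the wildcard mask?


Subnet mask: 255.254.0.0
Wildcard = 255.255.255.255 - subnet mask
255 - 255 = 0
255 - 254 = 1
255 - 0 = 255
255 - 0 = 255
Wildcard: 0.1.255.255


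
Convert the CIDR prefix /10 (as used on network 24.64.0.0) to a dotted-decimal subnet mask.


/10 means 10 network bits, 22 host bits
Binary: 11111111110000000000000000000000
Mask: 255.192.0.0


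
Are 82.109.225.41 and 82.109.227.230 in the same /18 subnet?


Mask: 255.255.192.0
82.109.225.41 AND mask = 82.109.192.0
82.109.227.230 AND mask = 82.109.192.0
Yes, same subnet (82.109.192.0)


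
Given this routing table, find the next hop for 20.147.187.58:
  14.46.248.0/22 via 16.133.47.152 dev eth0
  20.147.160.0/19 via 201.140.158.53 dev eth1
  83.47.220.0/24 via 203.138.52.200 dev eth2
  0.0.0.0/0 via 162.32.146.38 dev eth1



Longest prefix match for 20.147.187.58:
  /22 14.46.248.0: no
  /19 20.147.160.0: MATCH
  /24 83.47.220.0: no
  /0 0.0.0.0: MATCH
Selected: next-hop 201.140.158.53 via eth1 (matched /19)


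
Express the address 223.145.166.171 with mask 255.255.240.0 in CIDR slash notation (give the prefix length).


Binary: 11111111.11111111.11110000.00000000
Count leading 1s
Prefix: /20


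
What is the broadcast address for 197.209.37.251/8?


Network: 197.0.0.0/8
Host bits = 24
Set all host bits to 1:
Broadcast: 197.255.255.255


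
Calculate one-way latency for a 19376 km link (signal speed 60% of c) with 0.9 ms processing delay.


Speed = 0.6 * 3e5 km/s = 180000 km/s
Propagation delay = 19376 / 180000 = 0.1076 s = 107.6444 ms
Processing delay = 0.9 ms
Total one-way latency = 108.5444 ms


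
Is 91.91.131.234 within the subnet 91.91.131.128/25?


Subnet network: 91.91.131.128
Test IP AND mask: 91.91.131.128
Yes, 91.91.131.234 is in 91.91.131.128/25


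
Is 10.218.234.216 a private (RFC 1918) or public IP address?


RFC 1918 private ranges:
  10.0.0.0/8 (10.0.0.0 - 10.255.255.255)
  172.16.0.0/12 (172.16.0.0 - 172.31.255.255)
  192.168.0.0/16 (192.168.0.0 - 192.168.255.255)
Private (in 10.0.0.0/8)


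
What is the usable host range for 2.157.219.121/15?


Network: 2.156.0.0
Broadcast: 2.157.255.255
First usable = network + 1
Last usable = broadcast - 1
Range: 2.156.0.1 to 2.157.255.254


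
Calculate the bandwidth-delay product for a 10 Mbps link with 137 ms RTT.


BDP = bandwidth * RTT
= 10 Mbps * 137 ms
= 10 * 1e6 * 137 / 1000 bits
= 1370000 bits
= 171250 bytes
= 167.2363 KB
BDP = 1370000 bits (171250 bytes)


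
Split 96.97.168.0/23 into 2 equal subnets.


New prefix = 23 + 1 = 24
Each subnet has 256 addresses
  96.97.168.0/24
  96.97.169.0/24
Subnets: 96.97.168.0/24, 96.97.169.0/24


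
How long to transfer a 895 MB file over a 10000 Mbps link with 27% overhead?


Effective throughput = 10000 * (1 - 27/100) = 7300 Mbps
File size in Mb = 895 * 8 = 7160 Mb
Time = 7160 / 7300
Time = 0.9808 seconds


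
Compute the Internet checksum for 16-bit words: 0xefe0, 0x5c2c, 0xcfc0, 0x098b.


Sum all words (with carry folding):
+ 0xefe0 = 0xefe0
+ 0x5c2c = 0x4c0d
+ 0xcfc0 = 0x1bce
+ 0x098b = 0x2559
One's complement: ~0x2559
Checksum = 0xdaa6


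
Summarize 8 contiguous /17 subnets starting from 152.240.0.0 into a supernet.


Original prefix: /17
Number of subnets: 8 = 2^3
New prefix = 17 - 3 = 14
Supernet: 152.240.0.0/14


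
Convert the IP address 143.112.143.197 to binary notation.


143 = 10001111
112 = 01110000
143 = 10001111
197 = 11000101
Binary: 10001111.01110000.10001111.11000101


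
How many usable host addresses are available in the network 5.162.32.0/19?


Host bits = 32 - 19 = 13
Total addresses = 2^13 = 8192
Usable = total - 2 (network and broadcast)
Usable hosts: 8190


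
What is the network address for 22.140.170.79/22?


IP:   00010110.10001100.10101010.01001111
Mask: 11111111.11111111.11111100.00000000
AND operation:
Net:  00010110.10001100.10101000.00000000
Network: 22.140.168.0/22


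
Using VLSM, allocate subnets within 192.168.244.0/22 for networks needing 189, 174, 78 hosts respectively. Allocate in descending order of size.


189 hosts -> /24 (254 usable): 192.168.244.0/24
174 hosts -> /24 (254 usable): 192.168.245.0/24
78 hosts -> /25 (126 usable): 192.168.246.0/25
Allocation: 192.168.244.0/24 (189 hosts, 254 usable); 192.168.245.0/24 (174 hosts, 254 usable); 192.168.246.0/25 (78 hosts, 126 usable)


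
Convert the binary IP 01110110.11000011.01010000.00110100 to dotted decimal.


01110110 = 118
11000011 = 195
01010000 = 80
00110100 = 52
IP: 118.195.80.52


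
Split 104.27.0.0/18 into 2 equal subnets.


New prefix = 18 + 1 = 19
Each subnet has 8192 addresses
  104.27.0.0/19
  104.27.32.0/19
Subnets: 104.27.0.0/19, 104.27.32.0/19


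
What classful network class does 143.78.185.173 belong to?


First octet: 143
Binary: 10001111
10xxxxxx -> Class B (128-191)
Class B, default mask 255.255.0.0 (/16)


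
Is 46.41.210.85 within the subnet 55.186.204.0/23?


Subnet network: 55.186.204.0
Test IP AND mask: 46.41.210.0
No, 46.41.210.85 is not in 55.186.204.0/23


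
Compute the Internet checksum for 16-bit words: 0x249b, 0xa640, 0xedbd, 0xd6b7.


Sum all words (with carry folding):
+ 0x249b = 0x249b
+ 0xa640 = 0xcadb
+ 0xedbd = 0xb899
+ 0xd6b7 = 0x8f51
One's complement: ~0x8f51
Checksum = 0x70ae


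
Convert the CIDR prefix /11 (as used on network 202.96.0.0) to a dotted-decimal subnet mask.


/11 means 11 network bits, 21 host bits
Binary: 11111111111000000000000000000000
Mask: 255.224.0.0


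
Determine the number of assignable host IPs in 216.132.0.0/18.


Host bits = 32 - 18 = 14
Total addresses = 2^14 = 16384
Usable = total - 2 (network and broadcast)
Usable hosts: 16382


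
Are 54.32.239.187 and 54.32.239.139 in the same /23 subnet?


Mask: 255.255.254.0
54.32.239.187 AND mask = 54.32.238.0
54.32.239.139 AND mask = 54.32.238.0
Yes, same subnet (54.32.238.0)


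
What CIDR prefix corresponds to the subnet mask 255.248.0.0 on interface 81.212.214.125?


Binary: 11111111.11111000.00000000.00000000
Count leading 1s
Prefix: /13


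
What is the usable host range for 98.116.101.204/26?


Network: 98.116.101.192
Broadcast: 98.116.101.255
First usable = network + 1
Last usable = broadcast - 1
Range: 98.116.101.193 to 98.116.101.254


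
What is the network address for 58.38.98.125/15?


IP:   00111010.00100110.01100010.01111101
Mask: 11111111.11111110.00000000.00000000
AND operation:
Net:  00111010.00100110.00000000.00000000
Network: 58.38.0.0/15


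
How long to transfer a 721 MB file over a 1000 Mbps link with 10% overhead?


Effective throughput = 1000 * (1 - 10/100) = 900 Mbps
File size in Mb = 721 * 8 = 5768 Mb
Time = 5768 / 900
Time = 6.4089 seconds


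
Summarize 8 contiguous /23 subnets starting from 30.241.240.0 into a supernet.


Original prefix: /23
Number of subnets: 8 = 2^3
New prefix = 23 - 3 = 20
Supernet: 30.241.240.0/20


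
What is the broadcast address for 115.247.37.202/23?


Network: 115.247.36.0/23
Host bits = 9
Set all host bits to 1:
Broadcast: 115.247.37.255


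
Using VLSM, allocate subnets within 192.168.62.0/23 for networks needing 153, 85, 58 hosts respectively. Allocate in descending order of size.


153 hosts -> /24 (254 usable): 192.168.62.0/24
85 hosts -> /25 (126 usable): 192.168.63.0/25
58 hosts -> /26 (62 usable): 192.168.63.128/26
Allocation: 192.168.62.0/24 (153 hosts, 254 usable); 192.168.63.0/25 (85 hosts, 126 usable); 192.168.63.128/26 (58 hosts, 62 usable)


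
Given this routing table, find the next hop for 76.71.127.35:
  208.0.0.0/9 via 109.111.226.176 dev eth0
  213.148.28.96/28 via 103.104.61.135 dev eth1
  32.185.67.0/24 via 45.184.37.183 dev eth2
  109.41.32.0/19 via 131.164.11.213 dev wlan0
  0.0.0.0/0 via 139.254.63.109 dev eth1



Longest prefix match for 76.71.127.35:
  /9 208.0.0.0: no
  /28 213.148.28.96: no
  /24 32.185.67.0: no
  /19 109.41.32.0: no
  /0 0.0.0.0: MATCH
Selected: next-hop 139.254.63.109 via eth1 (matched /0)


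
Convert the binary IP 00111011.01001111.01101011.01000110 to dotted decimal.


00111011 = 59
01001111 = 79
01101011 = 107
01000110 = 70
IP: 59.79.107.70


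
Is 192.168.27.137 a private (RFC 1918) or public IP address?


RFC 1918 private ranges:
  10.0.0.0/8 (10.0.0.0 - 10.255.255.255)
  172.16.0.0/12 (172.16.0.0 - 172.31.255.255)
  192.168.0.0/16 (192.168.0.0 - 192.168.255.255)
Private (in 192.168.0.0/16)


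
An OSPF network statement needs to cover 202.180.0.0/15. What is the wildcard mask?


Subnet mask: 255.254.0.0
Wildcard = 255.255.255.255 - subnet mask
255 - 255 = 0
255 - 254 = 1
255 - 0 = 255
255 - 0 = 255
Wildcard: 0.1.255.255


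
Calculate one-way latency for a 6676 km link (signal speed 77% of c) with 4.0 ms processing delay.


Speed = 0.77 * 3e5 km/s = 231000 km/s
Propagation delay = 6676 / 231000 = 0.0289 s = 28.9004 ms
Processing delay = 4.0 ms
Total one-way latency = 32.9004 ms


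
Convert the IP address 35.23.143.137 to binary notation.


35 = 00100011
23 = 00010111
143 = 10001111
137 = 10001001
Binary: 00100011.00010111.10001111.10001001


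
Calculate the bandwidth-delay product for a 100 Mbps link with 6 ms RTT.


BDP = bandwidth * RTT
= 100 Mbps * 6 ms
= 100 * 1e6 * 6 / 1000 bits
= 600000 bits
= 75000 bytes
= 73.2422 KB
BDP = 600000 bits (75000 bytes)


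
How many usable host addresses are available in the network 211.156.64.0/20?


Host bits = 32 - 20 = 12
Total addresses = 2^12 = 4096
Usable = total - 2 (network and broadcast)
Usable hosts: 4094


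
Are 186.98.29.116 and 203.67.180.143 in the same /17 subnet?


Mask: 255.255.128.0
186.98.29.116 AND mask = 186.98.0.0
203.67.180.143 AND mask = 203.67.128.0
No, different subnets (186.98.0.0 vs 203.67.128.0)


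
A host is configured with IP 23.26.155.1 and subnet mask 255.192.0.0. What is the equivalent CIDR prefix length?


Binary: 11111111.11000000.00000000.00000000
Count leading 1s
Prefix: /10


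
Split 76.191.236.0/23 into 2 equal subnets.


New prefix = 23 + 1 = 24
Each subnet has 256 addresses
  76.191.236.0/24
  76.191.237.0/24
Subnets: 76.191.236.0/24, 76.191.237.0/24


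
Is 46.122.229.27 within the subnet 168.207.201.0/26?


Subnet network: 168.207.201.0
Test IP AND mask: 46.122.229.0
No, 46.122.229.27 is not in 168.207.201.0/26


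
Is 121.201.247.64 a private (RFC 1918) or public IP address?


RFC 1918 private ranges:
  10.0.0.0/8 (10.0.0.0 - 10.255.255.255)
  172.16.0.0/12 (172.16.0.0 - 172.31.255.255)
  192.168.0.0/16 (192.168.0.0 - 192.168.255.255)
Public (not in any RFC 1918 range)


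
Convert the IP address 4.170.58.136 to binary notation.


4 = 00000100
170 = 10101010
58 = 00111010
136 = 10001000
Binary: 00000100.10101010.00111010.10001000


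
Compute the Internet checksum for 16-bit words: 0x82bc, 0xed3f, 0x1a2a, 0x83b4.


Sum all words (with carry folding):
+ 0x82bc = 0x82bc
+ 0xed3f = 0x6ffc
+ 0x1a2a = 0x8a26
+ 0x83b4 = 0x0ddb
One's complement: ~0x0ddb
Checksum = 0xf224


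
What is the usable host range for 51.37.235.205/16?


Network: 51.37.0.0
Broadcast: 51.37.255.255
First usable = network + 1
Last usable = broadcast - 1
Range: 51.37.0.1 to 51.37.255.254


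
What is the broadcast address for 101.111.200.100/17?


Network: 101.111.128.0/17
Host bits = 15
Set all host bits to 1:
Broadcast: 101.111.255.255


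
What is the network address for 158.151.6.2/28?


IP:   10011110.10010111.00000110.00000010
Mask: 11111111.11111111.11111111.11110000
AND operation:
Net:  10011110.10010111.00000110.00000000
Network: 158.151.6.0/28


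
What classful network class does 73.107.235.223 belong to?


First octet: 73
Binary: 01001001
0xxxxxxx -> Class A (1-126)
Class A, default mask 255.0.0.0 (/8)


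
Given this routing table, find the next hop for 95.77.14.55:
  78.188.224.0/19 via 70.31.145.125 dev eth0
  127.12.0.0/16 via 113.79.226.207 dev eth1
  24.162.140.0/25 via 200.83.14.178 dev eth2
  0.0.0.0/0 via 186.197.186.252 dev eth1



Longest prefix match for 95.77.14.55:
  /19 78.188.224.0: no
  /16 127.12.0.0: no
  /25 24.162.140.0: no
  /0 0.0.0.0: MATCH
Selected: next-hop 186.197.186.252 via eth1 (matched /0)


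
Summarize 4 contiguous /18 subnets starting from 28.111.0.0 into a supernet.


Original prefix: /18
Number of subnets: 4 = 2^2
New prefix = 18 - 2 = 16
Supernet: 28.111.0.0/16


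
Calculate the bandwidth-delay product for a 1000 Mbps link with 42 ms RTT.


BDP = bandwidth * RTT
= 1000 Mbps * 42 ms
= 1000 * 1e6 * 42 / 1000 bits
= 42000000 bits
= 5250000 bytes
= 5126.9531 KB
BDP = 42000000 bits (5250000 bytes)


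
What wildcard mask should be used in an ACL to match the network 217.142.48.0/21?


Subnet mask: 255.255.248.0
Wildcard = 255.255.255.255 - subnet mask
255 - 255 = 0
255 - 255 = 0
255 - 248 = 7
255 - 0 = 255
Wildcard: 0.0.7.255


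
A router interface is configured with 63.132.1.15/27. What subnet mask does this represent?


/27 means 27 network bits, 5 host bits
Binary: 11111111111111111111111111100000
Mask: 255.255.255.224


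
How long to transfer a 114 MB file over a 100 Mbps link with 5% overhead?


Effective throughput = 100 * (1 - 5/100) = 95 Mbps
File size in Mb = 114 * 8 = 912 Mb
Time = 912 / 95
Time = 9.6 seconds


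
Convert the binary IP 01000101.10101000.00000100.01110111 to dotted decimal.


01000101 = 69
10101000 = 168
00000100 = 4
01110111 = 119
IP: 69.168.4.119


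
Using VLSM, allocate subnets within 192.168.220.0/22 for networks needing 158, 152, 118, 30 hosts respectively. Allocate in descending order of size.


158 hosts -> /24 (254 usable): 192.168.220.0/24
152 hosts -> /24 (254 usable): 192.168.221.0/24
118 hosts -> /25 (126 usable): 192.168.222.0/25
30 hosts -> /27 (30 usable): 192.168.222.128/27
Allocation: 192.168.220.0/24 (158 hosts, 254 usable); 192.168.221.0/24 (152 hosts, 254 usable); 192.168.222.0/25 (118 hosts, 126 usable); 192.168.222.128/27 (30 hosts, 30 usable)


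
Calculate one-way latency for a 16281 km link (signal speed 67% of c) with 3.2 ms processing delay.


Speed = 0.67 * 3e5 km/s = 201000 km/s
Propagation delay = 16281 / 201000 = 0.081 s = 81 ms
Processing delay = 3.2 ms
Total one-way latency = 84.2 ms


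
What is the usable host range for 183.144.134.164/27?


Network: 183.144.134.160
Broadcast: 183.144.134.191
First usable = network + 1
Last usable = broadcast - 1
Range: 183.144.134.161 to 183.144.134.190


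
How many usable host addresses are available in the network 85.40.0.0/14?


Host bits = 32 - 14 = 18
Total addresses = 2^18 = 262144
Usable = total - 2 (network and broadcast)
Usable hosts: 262142


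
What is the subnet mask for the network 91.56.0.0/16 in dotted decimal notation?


/16 means 16 network bits, 16 host bits
Binary: 11111111111111110000000000000000
Mask: 255.255.0.0


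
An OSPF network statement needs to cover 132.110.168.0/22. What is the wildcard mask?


Subnet mask: 255.255.252.0
Wildcard = 255.255.255.255 - subnet mask
255 - 255 = 0
255 - 255 = 0
255 - 252 = 3
255 - 0 = 255
Wildcard: 0.0.3.255


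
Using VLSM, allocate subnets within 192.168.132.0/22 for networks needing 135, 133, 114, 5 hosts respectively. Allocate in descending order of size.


135 hosts -> /24 (254 usable): 192.168.132.0/24
133 hosts -> /24 (254 usable): 192.168.133.0/24
114 hosts -> /25 (126 usable): 192.168.134.0/25
5 hosts -> /29 (6 usable): 192.168.134.128/29
Allocation: 192.168.132.0/24 (135 hosts, 254 usable); 192.168.133.0/24 (133 hosts, 254 usable); 192.168.134.0/25 (114 hosts, 126 usable); 192.168.134.128/29 (5 hosts, 6 usable)


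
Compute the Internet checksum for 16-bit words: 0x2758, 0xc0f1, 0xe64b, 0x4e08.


Sum all words (with carry folding):
+ 0x2758 = 0x2758
+ 0xc0f1 = 0xe849
+ 0xe64b = 0xce95
+ 0x4e08 = 0x1c9e
One's complement: ~0x1c9e
Checksum = 0xe361


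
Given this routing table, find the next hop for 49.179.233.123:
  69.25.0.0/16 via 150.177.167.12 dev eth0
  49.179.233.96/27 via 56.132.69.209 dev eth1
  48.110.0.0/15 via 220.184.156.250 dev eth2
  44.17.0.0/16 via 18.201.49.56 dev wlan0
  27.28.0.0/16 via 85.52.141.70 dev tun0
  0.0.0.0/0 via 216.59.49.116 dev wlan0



Longest prefix match for 49.179.233.123:
  /16 69.25.0.0: no
  /27 49.179.233.96: MATCH
  /15 48.110.0.0: no
  /16 44.17.0.0: no
  /16 27.28.0.0: no
  /0 0.0.0.0: MATCH
Selected: next-hop 56.132.69.209 via eth1 (matched /27)


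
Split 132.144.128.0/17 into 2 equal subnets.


New prefix = 17 + 1 = 18
Each subnet has 16384 addresses
  132.144.128.0/18
  132.144.192.0/18
Subnets: 132.144.128.0/18, 132.144.192.0/18


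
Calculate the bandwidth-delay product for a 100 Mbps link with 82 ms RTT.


BDP = bandwidth * RTT
= 100 Mbps * 82 ms
= 100 * 1e6 * 82 / 1000 bits
= 8200000 bits
= 1025000 bytes
= 1000.9766 KB
BDP = 8200000 bits (1025000 bytes)


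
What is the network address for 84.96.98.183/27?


IP:   01010100.01100000.01100010.10110111
Mask: 11111111.11111111.11111111.11100000
AND operation:
Net:  01010100.01100000.01100010.10100000
Network: 84.96.98.160/27


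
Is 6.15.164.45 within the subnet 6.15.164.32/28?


Subnet network: 6.15.164.32
Test IP AND mask: 6.15.164.32
Yes, 6.15.164.45 is in 6.15.164.32/28


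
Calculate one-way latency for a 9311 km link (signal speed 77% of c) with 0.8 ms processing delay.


Speed = 0.77 * 3e5 km/s = 231000 km/s
Propagation delay = 9311 / 231000 = 0.0403 s = 40.3074 ms
Processing delay = 0.8 ms
Total one-way latency = 41.1074 ms


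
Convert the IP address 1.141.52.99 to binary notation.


1 = 00000001
141 = 10001101
52 = 00110100
99 = 01100011
Binary: 00000001.10001101.00110100.01100011


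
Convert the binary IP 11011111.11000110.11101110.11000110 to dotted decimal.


11011111 = 223
11000110 = 198
11101110 = 238
11000110 = 198
IP: 223.198.238.198


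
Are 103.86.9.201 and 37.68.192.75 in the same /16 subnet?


Mask: 255.255.0.0
103.86.9.201 AND mask = 103.86.0.0
37.68.192.75 AND mask = 37.68.0.0
No, different subnets (103.86.0.0 vs 37.68.0.0)


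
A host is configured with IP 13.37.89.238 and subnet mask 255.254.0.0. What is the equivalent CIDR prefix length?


Binary: 11111111.11111110.00000000.00000000
Count leading 1s
Prefix: /15


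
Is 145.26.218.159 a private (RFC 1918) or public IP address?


RFC 1918 private ranges:
  10.0.0.0/8 (10.0.0.0 - 10.255.255.255)
  172.16.0.0/12 (172.16.0.0 - 172.31.255.255)
  192.168.0.0/16 (192.168.0.0 - 192.168.255.255)
Public (not in any RFC 1918 range)


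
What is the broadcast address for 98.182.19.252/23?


Network: 98.182.18.0/23
Host bits = 9
Set all host bits to 1:
Broadcast: 98.182.19.255


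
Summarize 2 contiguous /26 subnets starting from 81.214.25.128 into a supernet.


Original prefix: /26
Number of subnets: 2 = 2^1
New prefix = 26 - 1 = 25
Supernet: 81.214.25.128/25


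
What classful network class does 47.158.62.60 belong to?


First octet: 47
Binary: 00101111
0xxxxxxx -> Class A (1-126)
Class A, default mask 255.0.0.0 (/8)


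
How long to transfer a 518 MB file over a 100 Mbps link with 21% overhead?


Effective throughput = 100 * (1 - 21/100) = 79 Mbps
File size in Mb = 518 * 8 = 4144 Mb
Time = 4144 / 79
Time = 52.4557 seconds


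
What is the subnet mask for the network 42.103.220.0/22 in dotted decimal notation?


/22 means 22 network bits, 10 host bits
Binary: 11111111111111111111110000000000
Mask: 255.255.252.0


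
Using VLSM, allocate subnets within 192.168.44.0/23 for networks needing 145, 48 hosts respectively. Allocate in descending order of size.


145 hosts -> /24 (254 usable): 192.168.44.0/24
48 hosts -> /26 (62 usable): 192.168.45.0/26
Allocation: 192.168.44.0/24 (145 hosts, 254 usable); 192.168.45.0/26 (48 hosts, 62 usable)


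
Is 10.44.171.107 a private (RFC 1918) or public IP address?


RFC 1918 private ranges:
  10.0.0.0/8 (10.0.0.0 - 10.255.255.255)
  172.16.0.0/12 (172.16.0.0 - 172.31.255.255)
  192.168.0.0/16 (192.168.0.0 - 192.168.255.255)
Private (in 10.0.0.0/8)


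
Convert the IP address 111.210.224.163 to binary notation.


111 = 01101111
210 = 11010010
224 = 11100000
163 = 10100011
Binary: 01101111.11010010.11100000.10100011


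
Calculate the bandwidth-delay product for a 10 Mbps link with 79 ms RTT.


BDP = bandwidth * RTT
= 10 Mbps * 79 ms
= 10 * 1e6 * 79 / 1000 bits
= 790000 bits
= 98750 bytes
= 96.4355 KB
BDP = 790000 bits (98750 bytes)


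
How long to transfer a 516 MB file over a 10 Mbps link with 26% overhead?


Effective throughput = 10 * (1 - 26/100) = 7.4 Mbps
File size in Mb = 516 * 8 = 4128 Mb
Time = 4128 / 7.4
Time = 557.8378 seconds


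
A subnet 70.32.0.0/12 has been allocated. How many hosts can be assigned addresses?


Host bits = 32 - 12 = 20
Total addresses = 2^20 = 1048576
Usable = total - 2 (network and broadcast)
Usable hosts: 1048574


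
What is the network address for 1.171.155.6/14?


IP:   00000001.10101011.10011011.00000110
Mask: 11111111.11111100.00000000.00000000
AND operation:
Net:  00000001.10101000.00000000.00000000
Network: 1.168.0.0/14


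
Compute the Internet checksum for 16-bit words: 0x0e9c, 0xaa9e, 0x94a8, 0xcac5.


Sum all words (with carry folding):
+ 0x0e9c = 0x0e9c
+ 0xaa9e = 0xb93a
+ 0x94a8 = 0x4de3
+ 0xcac5 = 0x18a9
One's complement: ~0x18a9
Checksum = 0xe756


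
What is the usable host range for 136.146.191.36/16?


Network: 136.146.0.0
Broadcast: 136.146.255.255
First usable = network + 1
Last usable = broadcast - 1
Range: 136.146.0.1 to 136.146.255.254


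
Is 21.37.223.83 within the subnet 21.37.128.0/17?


Subnet network: 21.37.128.0
Test IP AND mask: 21.37.128.0
Yes, 21.37.223.83 is in 21.37.128.0/17


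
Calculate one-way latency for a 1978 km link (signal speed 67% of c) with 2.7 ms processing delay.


Speed = 0.67 * 3e5 km/s = 201000 km/s
Propagation delay = 1978 / 201000 = 0.0098 s = 9.8408 ms
Processing delay = 2.7 ms
Total one-way latency = 12.5408 ms


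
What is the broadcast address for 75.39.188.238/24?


Network: 75.39.188.0/24
Host bits = 8
Set all host bits to 1:
Broadcast: 75.39.188.255


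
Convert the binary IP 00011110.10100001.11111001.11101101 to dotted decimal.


00011110 = 30
10100001 = 161
11111001 = 249
11101101 = 237
IP: 30.161.249.237


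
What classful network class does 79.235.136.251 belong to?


First octet: 79
Binary: 01001111
0xxxxxxx -> Class A (1-126)
Class A, default mask 255.0.0.0 (/8)


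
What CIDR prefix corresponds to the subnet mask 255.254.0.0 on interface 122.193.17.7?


Binary: 11111111.11111110.00000000.00000000
Count leading 1s
Prefix: /15


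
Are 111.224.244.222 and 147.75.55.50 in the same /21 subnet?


Mask: 255.255.248.0
111.224.244.222 AND mask = 111.224.240.0
147.75.55.50 AND mask = 147.75.48.0
No, different subnets (111.224.240.0 vs 147.75.48.0)


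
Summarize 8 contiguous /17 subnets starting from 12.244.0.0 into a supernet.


Original prefix: /17
Number of subnets: 8 = 2^3
New prefix = 17 - 3 = 14
Supernet: 12.244.0.0/14


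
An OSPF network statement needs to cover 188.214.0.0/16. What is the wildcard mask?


Subnet mask: 255.255.0.0
Wildcard = 255.255.255.255 - subnet mask
255 - 255 = 0
255 - 255 = 0
255 - 0 = 255
255 - 0 = 255
Wildcard: 0.0.255.255


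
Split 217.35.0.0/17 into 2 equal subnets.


New prefix = 17 + 1 = 18
Each subnet has 16384 addresses
  217.35.0.0/18
  217.35.64.0/18
Subnets: 217.35.0.0/18, 217.35.64.0/18


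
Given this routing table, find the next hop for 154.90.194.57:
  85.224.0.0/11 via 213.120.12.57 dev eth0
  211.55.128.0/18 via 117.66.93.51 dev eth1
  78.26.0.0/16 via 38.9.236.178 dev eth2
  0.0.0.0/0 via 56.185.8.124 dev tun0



Longest prefix match for 154.90.194.57:
  /11 85.224.0.0: no
  /18 211.55.128.0: no
  /16 78.26.0.0: no
  /0 0.0.0.0: MATCH
Selected: next-hop 56.185.8.124 via tun0 (matched /0)


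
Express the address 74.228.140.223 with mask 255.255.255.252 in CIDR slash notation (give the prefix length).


Binary: 11111111.11111111.11111111.11111100
Count leading 1s
Prefix: /30


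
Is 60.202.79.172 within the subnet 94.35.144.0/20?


Subnet network: 94.35.144.0
Test IP AND mask: 60.202.64.0
No, 60.202.79.172 is not in 94.35.144.0/20


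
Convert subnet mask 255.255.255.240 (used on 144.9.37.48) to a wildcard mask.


Subnet mask: 255.255.255.240
Wildcard = 255.255.255.255 - subnet mask
255 - 255 = 0
255 - 255 = 0
255 - 255 = 0
255 - 240 = 15
Wildcard: 0.0.0.15


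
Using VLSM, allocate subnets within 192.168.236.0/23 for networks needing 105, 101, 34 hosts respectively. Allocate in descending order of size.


105 hosts -> /25 (126 usable): 192.168.236.0/25
101 hosts -> /25 (126 usable): 192.168.236.128/25
34 hosts -> /26 (62 usable): 192.168.237.0/26
Allocation: 192.168.236.0/25 (105 hosts, 126 usable); 192.168.236.128/25 (101 hosts, 126 usable); 192.168.237.0/26 (34 hosts, 62 usable)


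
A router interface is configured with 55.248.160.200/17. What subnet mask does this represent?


/17 means 17 network bits, 15 host bits
Binary: 11111111111111111000000000000000
Mask: 255.255.128.0


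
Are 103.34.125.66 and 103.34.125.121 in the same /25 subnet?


Mask: 255.255.255.128
103.34.125.66 AND mask = 103.34.125.0
103.34.125.121 AND mask = 103.34.125.0
Yes, same subnet (103.34.125.0)


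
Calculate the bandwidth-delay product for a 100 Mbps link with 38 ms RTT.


BDP = bandwidth * RTT
= 100 Mbps * 38 ms
= 100 * 1e6 * 38 / 1000 bits
= 3800000 bits
= 475000 bytes
= 463.8672 KB
BDP = 3800000 bits (475000 bytes)


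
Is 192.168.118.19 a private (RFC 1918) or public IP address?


RFC 1918 private ranges:
  10.0.0.0/8 (10.0.0.0 - 10.255.255.255)
  172.16.0.0/12 (172.16.0.0 - 172.31.255.255)
  192.168.0.0/16 (192.168.0.0 - 192.168.255.255)
Private (in 192.168.0.0/16)


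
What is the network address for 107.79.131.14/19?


IP:   01101011.01001111.10000011.00001110
Mask: 11111111.11111111.11100000.00000000
AND operation:
Net:  01101011.01001111.10000000.00000000
Network: 107.79.128.0/19


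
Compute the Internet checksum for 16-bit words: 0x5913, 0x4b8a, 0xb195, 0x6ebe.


Sum all words (with carry folding):
+ 0x5913 = 0x5913
+ 0x4b8a = 0xa49d
+ 0xb195 = 0x5633
+ 0x6ebe = 0xc4f1
One's complement: ~0xc4f1
Checksum = 0x3b0e


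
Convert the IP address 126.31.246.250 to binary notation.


126 = 01111110
31 = 00011111
246 = 11110110
250 = 11111010
Binary: 01111110.00011111.11110110.11111010


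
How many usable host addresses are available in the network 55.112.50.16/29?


Host bits = 32 - 29 = 3
Total addresses = 2^3 = 8
Usable = total - 2 (network and broadcast)
Usable hosts: 6


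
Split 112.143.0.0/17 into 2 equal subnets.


New prefix = 17 + 1 = 18
Each subnet has 16384 addresses
  112.143.0.0/18
  112.143.64.0/18
Subnets: 112.143.0.0/18, 112.143.64.0/18


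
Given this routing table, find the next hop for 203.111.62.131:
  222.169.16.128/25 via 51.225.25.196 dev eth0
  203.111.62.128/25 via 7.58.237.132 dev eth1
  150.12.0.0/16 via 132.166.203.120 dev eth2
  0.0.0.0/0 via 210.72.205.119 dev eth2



Longest prefix match for 203.111.62.131:
  /25 222.169.16.128: no
  /25 203.111.62.128: MATCH
  /16 150.12.0.0: no
  /0 0.0.0.0: MATCH
Selected: next-hop 7.58.237.132 via eth1 (matched /25)


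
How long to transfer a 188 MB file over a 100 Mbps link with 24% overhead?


Effective throughput = 100 * (1 - 24/100) = 76 Mbps
File size in Mb = 188 * 8 = 1504 Mb
Time = 1504 / 76
Time = 19.7895 seconds


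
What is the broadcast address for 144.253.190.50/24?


Network: 144.253.190.0/24
Host bits = 8
Set all host bits to 1:
Broadcast: 144.253.190.255


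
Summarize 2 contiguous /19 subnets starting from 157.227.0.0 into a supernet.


Original prefix: /19
Number of subnets: 2 = 2^1
New prefix = 19 - 1 = 18
Supernet: 157.227.0.0/18


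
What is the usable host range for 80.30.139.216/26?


Network: 80.30.139.192
Broadcast: 80.30.139.255
First usable = network + 1
Last usable = broadcast - 1
Range: 80.30.139.193 to 80.30.139.254


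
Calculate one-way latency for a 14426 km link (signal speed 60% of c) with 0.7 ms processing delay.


Speed = 0.6 * 3e5 km/s = 180000 km/s
Propagation delay = 14426 / 180000 = 0.0801 s = 80.1444 ms
Processing delay = 0.7 ms
Total one-way latency = 80.8444 ms


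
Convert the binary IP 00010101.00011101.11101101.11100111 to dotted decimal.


00010101 = 21
00011101 = 29
11101101 = 237
11100111 = 231
IP: 21.29.237.231


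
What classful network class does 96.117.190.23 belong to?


First octet: 96
Binary: 01100000
0xxxxxxx -> Class A (1-126)
Class A, default mask 255.0.0.0 (/8)


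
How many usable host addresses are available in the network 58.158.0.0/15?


Host bits = 32 - 15 = 17
Total addresses = 2^17 = 131072
Usable = total - 2 (network and broadcast)
Usable hosts: 131070


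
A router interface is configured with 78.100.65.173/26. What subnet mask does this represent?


/26 means 26 network bits, 6 host bits
Binary: 11111111111111111111111111000000
Mask: 255.255.255.192


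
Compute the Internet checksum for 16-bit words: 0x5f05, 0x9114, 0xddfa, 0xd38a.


Sum all words (with carry folding):
+ 0x5f05 = 0x5f05
+ 0x9114 = 0xf019
+ 0xddfa = 0xce14
+ 0xd38a = 0xa19f
One's complement: ~0xa19f
Checksum = 0x5e60


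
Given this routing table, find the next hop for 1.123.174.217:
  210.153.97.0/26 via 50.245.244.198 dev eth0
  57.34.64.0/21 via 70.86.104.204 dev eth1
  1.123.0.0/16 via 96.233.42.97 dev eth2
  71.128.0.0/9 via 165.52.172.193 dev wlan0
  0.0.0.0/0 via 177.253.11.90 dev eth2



Longest prefix match for 1.123.174.217:
  /26 210.153.97.0: no
  /21 57.34.64.0: no
  /16 1.123.0.0: MATCH
  /9 71.128.0.0: no
  /0 0.0.0.0: MATCH
Selected: next-hop 96.233.42.97 via eth2 (matched /16)


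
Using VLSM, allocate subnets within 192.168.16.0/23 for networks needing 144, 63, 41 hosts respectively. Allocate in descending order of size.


144 hosts -> /24 (254 usable): 192.168.16.0/24
63 hosts -> /25 (126 usable): 192.168.17.0/25
41 hosts -> /26 (62 usable): 192.168.17.128/26
Allocation: 192.168.16.0/24 (144 hosts, 254 usable); 192.168.17.0/25 (63 hosts, 126 usable); 192.168.17.128/26 (41 hosts, 62 usable)


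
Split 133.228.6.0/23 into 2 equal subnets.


New prefix = 23 + 1 = 24
Each subnet has 256 addresses
  133.228.6.0/24
  133.228.7.0/24
Subnets: 133.228.6.0/24, 133.228.7.0/24


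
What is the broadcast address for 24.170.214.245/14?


Network: 24.168.0.0/14
Host bits = 18
Set all host bits to 1:
Broadcast: 24.171.255.255


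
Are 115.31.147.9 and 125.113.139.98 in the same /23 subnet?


Mask: 255.255.254.0
115.31.147.9 AND mask = 115.31.146.0
125.113.139.98 AND mask = 125.113.138.0
No, different subnets (115.31.146.0 vs 125.113.138.0)


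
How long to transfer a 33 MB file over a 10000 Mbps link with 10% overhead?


Effective throughput = 10000 * (1 - 10/100) = 9000 Mbps
File size in Mb = 33 * 8 = 264 Mb
Time = 264 / 9000
Time = 0.0293 seconds


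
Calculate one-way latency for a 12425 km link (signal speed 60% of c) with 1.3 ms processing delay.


Speed = 0.6 * 3e5 km/s = 180000 km/s
Propagation delay = 12425 / 180000 = 0.069 s = 69.0278 ms
Processing delay = 1.3 ms
Total one-way latency = 70.3278 ms


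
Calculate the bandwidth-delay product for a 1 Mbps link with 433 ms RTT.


BDP = bandwidth * RTT
= 1 Mbps * 433 ms
= 1 * 1e6 * 433 / 1000 bits
= 433000 bits
= 54125 bytes
= 52.8564 KB
BDP = 433000 bits (54125 bytes)


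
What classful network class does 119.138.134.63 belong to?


First octet: 119
Binary: 01110111
0xxxxxxx -> Class A (1-126)
Class A, default mask 255.0.0.0 (/8)


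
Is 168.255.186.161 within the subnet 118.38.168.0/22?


Subnet network: 118.38.168.0
Test IP AND mask: 168.255.184.0
No, 168.255.186.161 is not in 118.38.168.0/22


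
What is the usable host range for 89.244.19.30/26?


Network: 89.244.19.0
Broadcast: 89.244.19.63
First usable = network + 1
Last usable = broadcast - 1
Range: 89.244.19.1 to 89.244.19.62


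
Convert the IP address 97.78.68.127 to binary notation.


97 = 01100001
78 = 01001110
68 = 01000100
127 = 01111111
Binary: 01100001.01001110.01000100.01111111


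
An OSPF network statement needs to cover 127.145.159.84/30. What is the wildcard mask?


Subnet mask: 255.255.255.252
Wildcard = 255.255.255.255 - subnet mask
255 - 255 = 0
255 - 255 = 0
255 - 255 = 0
255 - 252 = 3
Wildcard: 0.0.0.3


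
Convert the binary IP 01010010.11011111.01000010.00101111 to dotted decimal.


01010010 = 82
11011111 = 223
01000010 = 66
00101111 = 47
IP: 82.223.66.47


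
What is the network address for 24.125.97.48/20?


IP:   00011000.01111101.01100001.00110000
Mask: 11111111.11111111.11110000.00000000
AND operation:
Net:  00011000.01111101.01100000.00000000
Network: 24.125.96.0/20


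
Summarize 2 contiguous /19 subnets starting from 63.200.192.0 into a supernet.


Original prefix: /19
Number of subnets: 2 = 2^1
New prefix = 19 - 1 = 18
Supernet: 63.200.192.0/18


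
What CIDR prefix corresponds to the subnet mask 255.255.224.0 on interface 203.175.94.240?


Binary: 11111111.11111111.11100000.00000000
Count leading 1s
Prefix: /19


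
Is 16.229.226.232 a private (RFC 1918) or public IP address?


RFC 1918 private ranges:
  10.0.0.0/8 (10.0.0.0 - 10.255.255.255)
  172.16.0.0/12 (172.16.0.0 - 172.31.255.255)
  192.168.0.0/16 (192.168.0.0 - 192.168.255.255)
Public (not in any RFC 1918 range)


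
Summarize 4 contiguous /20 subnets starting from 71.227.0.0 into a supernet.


Original prefix: /20
Number of subnets: 4 = 2^2
New prefix = 20 - 2 = 18
Supernet: 71.227.0.0/18


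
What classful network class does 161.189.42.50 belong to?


First octet: 161
Binary: 10100001
10xxxxxx -> Class B (128-191)
Class B, default mask 255.255.0.0 (/16)


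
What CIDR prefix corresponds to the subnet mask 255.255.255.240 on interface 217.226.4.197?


Binary: 11111111.11111111.11111111.11110000
Count leading 1s
Prefix: /28


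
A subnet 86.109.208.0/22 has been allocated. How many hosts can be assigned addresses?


Host bits = 32 - 22 = 10
Total addresses = 2^10 = 1024
Usable = total - 2 (network and broadcast)
Usable hosts: 1022


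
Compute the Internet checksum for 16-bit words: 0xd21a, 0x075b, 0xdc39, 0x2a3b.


Sum all words (with carry folding):
+ 0xd21a = 0xd21a
+ 0x075b = 0xd975
+ 0xdc39 = 0xb5af
+ 0x2a3b = 0xdfea
One's complement: ~0xdfea
Checksum = 0x2015


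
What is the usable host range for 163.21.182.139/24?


Network: 163.21.182.0
Broadcast: 163.21.182.255
First usable = network + 1
Last usable = broadcast - 1
Range: 163.21.182.1 to 163.21.182.254


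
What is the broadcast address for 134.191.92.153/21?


Network: 134.191.88.0/21
Host bits = 11
Set all host bits to 1:
Broadcast: 134.191.95.255


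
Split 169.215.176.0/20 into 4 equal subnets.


New prefix = 20 + 2 = 22
Each subnet has 1024 addresses
  169.215.176.0/22
  169.215.180.0/22
  169.215.184.0/22
  169.215.188.0/22
Subnets: 169.215.176.0/22, 169.215.180.0/22, 169.215.184.0/22, 169.215.188.0/22


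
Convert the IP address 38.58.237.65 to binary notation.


38 = 00100110
58 = 00111010
237 = 11101101
65 = 01000001
Binary: 00100110.00111010.11101101.01000001
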